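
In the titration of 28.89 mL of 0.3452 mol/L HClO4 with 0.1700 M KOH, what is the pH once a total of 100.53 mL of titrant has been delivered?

n(acid) = 0.3452 x 0.02889 = 0.009973 mol; n(KOH) added = 0.1700 x 0.1005 = 0.01709 mol.
Base is in excess by 0.01709 - 0.009973 = 0.007117 mol in a total volume of 0.1294 L.
[OH^-] = 0.007117/0.1294 = 0.05499 M, so pOH = 1.26 and pH = 14.00 - 1.26 = 12.74.

12.74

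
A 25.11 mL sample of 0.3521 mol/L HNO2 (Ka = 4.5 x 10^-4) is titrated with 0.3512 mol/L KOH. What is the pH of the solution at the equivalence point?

8.30

n(HNO2) = 0.3521 x 0.02511 = 0.008841 mol; V(KOH) at equivalence = 0.008841/0.3512 = 0.02517 L.
At equivalence all the acid is converted to NO2-; total volume = 0.02511 + 0.02517 = 0.05028 L, so [NO2-] = 0.008841/0.05028 = 0.1758 M.
Kb = Kw/Ka = 1.0e-14 / 4.5 x 10^-4 = 2.22e-11.
[OH^-] = sqrt(Kb x [NO2-]) = sqrt(2.22e-11 x 0.1758) = 1.98e-6 M.
pOH = 5.70, so pH = 14.00 - 5.70 = 8.30.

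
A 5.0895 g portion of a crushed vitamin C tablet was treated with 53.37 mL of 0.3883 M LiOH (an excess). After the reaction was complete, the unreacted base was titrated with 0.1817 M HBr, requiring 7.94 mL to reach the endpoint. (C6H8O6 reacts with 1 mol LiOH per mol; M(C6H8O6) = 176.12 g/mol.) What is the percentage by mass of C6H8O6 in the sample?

66.7%

Total n(LiOH) added = 0.3883 x 0.05337 = 0.02072 mol.
n(HBr) used = 0.1817 x 0.007940 = 0.001443 mol, which equals the excess n(LiOH).
So n(LiOH) consumed by the sample = 0.02072 - 0.001443 = 0.01928 mol.
n(C6H8O6) = 0.01928 / 1 = 0.01928 mol.
mass C6H8O6 = 0.01928 x 176.12 = 3.396 g, so %C6H8O6 = 3.396/5.0895 x 100 = 66.7%.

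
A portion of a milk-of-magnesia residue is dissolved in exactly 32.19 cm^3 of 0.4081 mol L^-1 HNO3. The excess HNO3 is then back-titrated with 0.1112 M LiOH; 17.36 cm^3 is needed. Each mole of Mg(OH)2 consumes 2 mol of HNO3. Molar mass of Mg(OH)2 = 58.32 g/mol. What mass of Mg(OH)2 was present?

Total n(HNO3) added = 0.4081 x 0.03219 = 0.01314 mol.
n(LiOH) used = 0.1112 x 0.01736 = 0.001930 mol, which equals the excess n(HNO3).
So n(HNO3) consumed by the sample = 0.01314 - 0.001930 = 0.01121 mol.
n(Mg(OH)2) = 0.01121 / 2 = 0.005603 mol.
mass = 0.005603 mol x 58.32 g/mol = 0.327 g.

0.327 g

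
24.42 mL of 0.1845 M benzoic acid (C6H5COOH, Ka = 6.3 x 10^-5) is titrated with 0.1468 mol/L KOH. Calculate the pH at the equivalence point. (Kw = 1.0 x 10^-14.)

8.56

n(C6H5COOH) = 0.1845 x 0.02442 = 0.004505 mol; V(KOH) at equivalence = 0.004505/0.1468 = 0.03069 L.
At equivalence all the acid is converted to C6H5COO-; total volume = 0.02442 + 0.03069 = 0.05511 L, so [C6H5COO-] = 0.004505/0.05511 = 0.08175 M.
Kb = Kw/Ka = 1.0e-14 / 6.3 x 10^-5 = 1.59e-10.
[OH^-] = sqrt(Kb x [C6H5COO-]) = sqrt(1.59e-10 x 0.08175) = 3.60e-6 M.
pOH = 5.44, so pH = 14.00 - 5.44 = 8.56.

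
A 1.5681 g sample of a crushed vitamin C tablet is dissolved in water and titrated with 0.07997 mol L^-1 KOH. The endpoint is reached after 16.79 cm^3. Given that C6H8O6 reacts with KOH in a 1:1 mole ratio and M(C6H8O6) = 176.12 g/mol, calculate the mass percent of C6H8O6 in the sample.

n(KOH) = 0.07997 x 0.01679 = 0.001343 mol.
n(C6H8O6) = 0.001343 / 1 = 0.001343 mol.
mass of C6H8O6 = 0.001343 x 176.12 = 0.2365 g.
% purity = 0.2365 / 1.5681 x 100 = 15.1%.

15.1%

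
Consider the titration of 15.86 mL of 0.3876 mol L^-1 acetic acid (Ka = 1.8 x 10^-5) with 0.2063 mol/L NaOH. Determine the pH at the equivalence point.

8.94

n(CH3COOH) = 0.3876 x 0.01586 = 0.006147 mol; V(NaOH) at equivalence = 0.006147/0.2063 = 0.02980 L.
At equivalence all the acid is converted to CH3COO-; total volume = 0.01586 + 0.02980 = 0.04566 L, so [CH3COO-] = 0.006147/0.04566 = 0.1346 M.
Kb = Kw/Ka = 1.0e-14 / 1.8 x 10^-5 = 5.56e-10.
[OH^-] = sqrt(Kb x [CH3COO-]) = sqrt(5.56e-10 x 0.1346) = 8.65e-6 M.
pOH = 5.06, so pH = 14.00 - 5.06 = 8.94.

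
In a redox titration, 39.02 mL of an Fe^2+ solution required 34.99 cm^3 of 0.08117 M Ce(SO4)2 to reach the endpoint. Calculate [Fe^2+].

n(Ce(SO4)2) = 0.08117 x 0.03499 = 0.002840 mol.
From the balanced equation, 1 mol Ce(SO4)2 reacts with 1 mol Fe^2+, so n(Fe^2+) = 0.002840 x 1/1 = 0.002840 mol.
[Fe^2+] = 0.002840 / 0.03902 L = 0.0728 M.

0.0728 M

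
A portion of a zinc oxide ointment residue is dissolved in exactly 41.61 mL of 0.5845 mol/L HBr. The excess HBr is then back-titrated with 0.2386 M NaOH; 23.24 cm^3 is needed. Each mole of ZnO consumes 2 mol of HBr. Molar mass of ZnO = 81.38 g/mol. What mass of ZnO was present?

Total n(HBr) added = 0.5845 x 0.04161 = 0.02432 mol.
n(NaOH) used = 0.2386 x 0.02324 = 0.005545 mol, which equals the excess n(HBr).
So n(HBr) consumed by the sample = 0.02432 - 0.005545 = 0.01878 mol.
n(ZnO) = 0.01878 / 2 = 0.009388 mol.
mass = 0.009388 mol x 81.38 g/mol = 0.764 g.

0.764 g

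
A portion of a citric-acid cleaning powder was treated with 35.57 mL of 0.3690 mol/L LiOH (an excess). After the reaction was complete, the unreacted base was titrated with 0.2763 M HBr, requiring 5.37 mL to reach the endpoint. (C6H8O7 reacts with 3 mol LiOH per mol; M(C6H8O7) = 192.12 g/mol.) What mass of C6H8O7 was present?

Total n(LiOH) added = 0.3690 x 0.03557 = 0.01313 mol.
n(HBr) used = 0.2763 x 0.005370 = 0.001484 mol, which equals the excess n(LiOH).
So n(LiOH) consumed by the sample = 0.01313 - 0.001484 = 0.01164 mol.
n(C6H8O7) = 0.01164 / 3 = 0.003881 mol.
mass = 0.003881 mol x 192.12 g/mol = 0.746 g.

0.746 g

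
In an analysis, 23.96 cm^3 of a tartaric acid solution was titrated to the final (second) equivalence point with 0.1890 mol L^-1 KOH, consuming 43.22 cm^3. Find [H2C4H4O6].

n(KOH) = 0.1890 x 0.04322 = 0.008169 mol.
At the final (second) equivalence point, 2 mol OH^- react per mol H2C4H4O6, so n(H2C4H4O6) = 0.008169 / 2 = 0.004084 mol.
[H2C4H4O6] = 0.004084 / 0.02396 L = 0.170 M.

0.170 M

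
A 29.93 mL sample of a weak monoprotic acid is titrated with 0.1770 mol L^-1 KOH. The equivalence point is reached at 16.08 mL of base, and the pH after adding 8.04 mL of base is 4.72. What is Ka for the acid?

1.9 x 10^-5

8.04 mL is half of the equivalence volume, so this is the half-equivalence point where [HA] = [A^-].
At half-equivalence pH = pKa, so pKa = 4.72.
Ka = 10^(-4.72) = 1.9 x 10^-5.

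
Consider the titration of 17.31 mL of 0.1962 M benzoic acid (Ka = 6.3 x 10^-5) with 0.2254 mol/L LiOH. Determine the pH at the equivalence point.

n(C6H5COOH) = 0.1962 x 0.01731 = 0.003396 mol; V(LiOH) at equivalence = 0.003396/0.2254 = 0.01507 L.
At equivalence all the acid is converted to C6H5COO-; total volume = 0.01731 + 0.01507 = 0.03238 L, so [C6H5COO-] = 0.003396/0.03238 = 0.1049 M.
Kb = Kw/Ka = 1.0e-14 / 6.3 x 10^-5 = 1.59e-10.
[OH^-] = sqrt(Kb x [C6H5COO-]) = sqrt(1.59e-10 x 0.1049) = 4.08e-6 M.
pOH = 5.39, so pH = 14.00 - 5.39 = 8.61.

8.61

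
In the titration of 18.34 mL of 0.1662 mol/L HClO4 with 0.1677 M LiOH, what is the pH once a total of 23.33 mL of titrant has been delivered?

12.32

n(acid) = 0.1662 x 0.01834 = 0.003048 mol; n(LiOH) added = 0.1677 x 0.02333 = 0.003912 mol.
Base is in excess by 0.003912 - 0.003048 = 0.0008643 mol in a total volume of 0.04167 L.
[OH^-] = 0.0008643/0.04167 = 0.02074 M, so pOH = 1.68 and pH = 14.00 - 1.68 = 12.32.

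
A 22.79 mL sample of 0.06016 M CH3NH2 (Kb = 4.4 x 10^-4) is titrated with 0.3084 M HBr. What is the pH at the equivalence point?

n(CH3NH2) = 0.06016 x 0.02279 = 0.001371 mol; V(HBr) at equivalence = 0.001371/0.3084 = 0.004446 L.
At equivalence the base is fully converted to CH3NH3+; total volume = 0.02724 L, so [CH3NH3+] = 0.001371/0.02724 = 0.05034 M.
Ka(CH3NH3+) = Kw/Kb = 1.0e-14 / 4.4 x 10^-4 = 2.27e-11.
[H^+] = sqrt(Ka x [CH3NH3+]) = sqrt(2.27e-11 x 0.05034) = 1.07e-6 M.
pH = -log(1.07e-6) = 5.97.

5.97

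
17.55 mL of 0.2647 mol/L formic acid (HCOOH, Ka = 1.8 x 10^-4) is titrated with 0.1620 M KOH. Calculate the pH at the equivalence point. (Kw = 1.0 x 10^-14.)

n(HCOOH) = 0.2647 x 0.01755 = 0.004645 mol; V(KOH) at equivalence = 0.004645/0.1620 = 0.02868 L.
At equivalence all the acid is converted to HCOO-; total volume = 0.01755 + 0.02868 = 0.04623 L, so [HCOO-] = 0.004645/0.04623 = 0.1005 M.
Kb = Kw/Ka = 1.0e-14 / 1.8 x 10^-4 = 5.56e-11.
[OH^-] = sqrt(Kb x [HCOO-]) = sqrt(5.56e-11 x 0.1005) = 2.36e-6 M.
pOH = 5.63, so pH = 14.00 - 5.63 = 8.37.

8.37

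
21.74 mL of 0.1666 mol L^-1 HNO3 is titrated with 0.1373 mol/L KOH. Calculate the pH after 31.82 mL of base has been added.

12.14

n(acid) = 0.1666 x 0.02174 = 0.003622 mol; n(KOH) added = 0.1373 x 0.03182 = 0.004369 mol.
Base is in excess by 0.004369 - 0.003622 = 0.0007470 mol in a total volume of 0.05356 L.
[OH^-] = 0.0007470/0.05356 = 0.01395 M, so pOH = 1.86 and pH = 14.00 - 1.86 = 12.14.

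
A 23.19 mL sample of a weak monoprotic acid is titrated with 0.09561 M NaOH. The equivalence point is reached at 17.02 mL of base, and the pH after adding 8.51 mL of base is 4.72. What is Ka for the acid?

1.9 x 10^-5

8.51 mL is half of the equivalence volume, so this is the half-equivalence point where [HA] = [A^-].
At half-equivalence pH = pKa, so pKa = 4.72.
Ka = 10^(-4.72) = 1.9 x 10^-5.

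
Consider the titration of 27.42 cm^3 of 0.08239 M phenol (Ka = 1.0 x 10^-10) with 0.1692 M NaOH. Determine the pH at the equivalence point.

n(C6H5OH) = 0.08239 x 0.02742 = 0.002259 mol; V(NaOH) at equivalence = 0.002259/0.1692 = 0.01335 L.
At equivalence all the acid is converted to C6H5O-; total volume = 0.02742 + 0.01335 = 0.04077 L, so [C6H5O-] = 0.002259/0.04077 = 0.05541 M.
Kb = Kw/Ka = 1.0e-14 / 1.0 x 10^-10 = 0.000100.
[OH^-] = sqrt(Kb x [C6H5O-]) = sqrt(0.000100 x 0.05541) = 0.00235 M.
pOH = 2.63, so pH = 14.00 - 2.63 = 11.37.

11.37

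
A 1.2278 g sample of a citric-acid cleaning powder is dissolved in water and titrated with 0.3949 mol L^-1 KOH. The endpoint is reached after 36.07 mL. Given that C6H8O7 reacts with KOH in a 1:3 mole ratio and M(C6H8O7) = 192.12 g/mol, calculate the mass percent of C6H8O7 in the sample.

n(KOH) = 0.3949 x 0.03607 = 0.01424 mol.
n(C6H8O7) = 0.01424 / 3 = 0.004748 mol.
mass of C6H8O7 = 0.004748 x 192.12 = 0.9122 g.
% purity = 0.9122 / 1.2278 x 100 = 74.3%.

74.3%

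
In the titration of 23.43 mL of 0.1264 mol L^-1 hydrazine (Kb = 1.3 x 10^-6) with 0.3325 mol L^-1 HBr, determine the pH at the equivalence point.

n(N2H4) = 0.1264 x 0.02343 = 0.002962 mol; V(HBr) at equivalence = 0.002962/0.3325 = 0.008907 L.
At equivalence the base is fully converted to N2H5+; total volume = 0.03234 L, so [N2H5+] = 0.002962/0.03234 = 0.09158 M.
Ka(N2H5+) = Kw/Kb = 1.0e-14 / 1.3 x 10^-6 = 7.69e-9.
[H^+] = sqrt(Ka x [N2H5+]) = sqrt(7.69e-9 x 0.09158) = 2.65e-5 M.
pH = -log(2.65e-5) = 4.58.

4.58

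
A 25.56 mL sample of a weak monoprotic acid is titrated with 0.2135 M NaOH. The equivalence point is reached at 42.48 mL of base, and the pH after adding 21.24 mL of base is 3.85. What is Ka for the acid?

21.24 mL is half of the equivalence volume, so this is the half-equivalence point where [HA] = [A^-].
At half-equivalence pH = pKa, so pKa = 3.85.
Ka = 10^(-3.85) = 1.4 x 10^-4.

1.4 x 10^-4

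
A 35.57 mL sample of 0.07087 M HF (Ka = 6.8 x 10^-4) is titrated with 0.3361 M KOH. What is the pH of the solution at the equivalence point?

n(HF) = 0.07087 x 0.03557 = 0.002521 mol; V(KOH) at equivalence = 0.002521/0.3361 = 0.007500 L.
At equivalence all the acid is converted to F-; total volume = 0.03557 + 0.007500 = 0.04307 L, so [F-] = 0.002521/0.04307 = 0.05853 M.
Kb = Kw/Ka = 1.0e-14 / 6.8 x 10^-4 = 1.47e-11.
[OH^-] = sqrt(Kb x [F-]) = sqrt(1.47e-11 x 0.05853) = 9.28e-7 M.
pOH = 6.03, so pH = 14.00 - 6.03 = 7.97.

7.97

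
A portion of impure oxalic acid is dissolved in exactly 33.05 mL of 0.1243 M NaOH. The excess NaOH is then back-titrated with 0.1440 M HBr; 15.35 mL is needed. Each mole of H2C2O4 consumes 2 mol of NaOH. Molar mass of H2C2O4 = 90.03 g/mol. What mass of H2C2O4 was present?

Total n(NaOH) added = 0.1243 x 0.03305 = 0.004108 mol.
n(HBr) used = 0.1440 x 0.01535 = 0.002210 mol, which equals the excess n(NaOH).
So n(NaOH) consumed by the sample = 0.004108 - 0.002210 = 0.001898 mol.
n(H2C2O4) = 0.001898 / 2 = 0.0009489 mol.
mass = 0.0009489 mol x 90.03 g/mol = 0.0854 g.

0.0854 g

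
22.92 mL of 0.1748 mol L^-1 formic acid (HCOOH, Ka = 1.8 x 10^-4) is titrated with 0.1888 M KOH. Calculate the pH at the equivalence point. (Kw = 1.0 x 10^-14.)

8.35

n(HCOOH) = 0.1748 x 0.02292 = 0.004006 mol; V(KOH) at equivalence = 0.004006/0.1888 = 0.02122 L.
At equivalence all the acid is converted to HCOO-; total volume = 0.02292 + 0.02122 = 0.04414 L, so [HCOO-] = 0.004006/0.04414 = 0.09077 M.
Kb = Kw/Ka = 1.0e-14 / 1.8 x 10^-4 = 5.56e-11.
[OH^-] = sqrt(Kb x [HCOO-]) = sqrt(5.56e-11 x 0.09077) = 2.25e-6 M.
pOH = 5.65, so pH = 14.00 - 5.65 = 8.35.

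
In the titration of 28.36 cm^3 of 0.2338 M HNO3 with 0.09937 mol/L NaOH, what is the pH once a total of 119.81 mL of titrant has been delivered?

12.55

n(acid) = 0.2338 x 0.02836 = 0.006631 mol; n(NaOH) added = 0.09937 x 0.1198 = 0.01191 mol.
Base is in excess by 0.01191 - 0.006631 = 0.005275 mol in a total volume of 0.1482 L.
[OH^-] = 0.005275/0.1482 = 0.03560 M, so pOH = 1.45 and pH = 14.00 - 1.45 = 12.55.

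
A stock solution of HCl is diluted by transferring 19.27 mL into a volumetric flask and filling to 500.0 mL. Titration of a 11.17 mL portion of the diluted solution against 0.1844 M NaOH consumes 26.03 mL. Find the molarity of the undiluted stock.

n(NaOH) = 0.1844 x 0.02603 = 0.004800 mol.
n(HCl) in the aliquot = 0.004800 mol.
[diluted HCl] = 0.004800 / 0.01117 = 0.4297 M.
Dilution factor = 500.0/19.27 = 25.95, so [stock] = 0.4297 x 25.95 = 11.1 M.

11.1 M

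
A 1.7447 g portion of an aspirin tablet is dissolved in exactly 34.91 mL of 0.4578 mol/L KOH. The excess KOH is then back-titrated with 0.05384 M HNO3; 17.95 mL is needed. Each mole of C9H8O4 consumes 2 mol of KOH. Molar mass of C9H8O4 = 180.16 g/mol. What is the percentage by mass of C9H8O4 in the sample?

Total n(KOH) added = 0.4578 x 0.03491 = 0.01598 mol.
n(HNO3) used = 0.05384 x 0.01795 = 0.0009664 mol, which equals the excess n(KOH).
So n(KOH) consumed by the sample = 0.01598 - 0.0009664 = 0.01502 mol.
n(C9H8O4) = 0.01502 / 2 = 0.007508 mol.
mass C9H8O4 = 0.007508 x 180.16 = 1.353 g, so %C9H8O4 = 1.353/1.7447 x 100 = 77.5%.

77.5%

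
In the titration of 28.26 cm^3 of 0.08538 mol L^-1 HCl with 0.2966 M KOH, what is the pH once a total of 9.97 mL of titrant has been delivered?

n(acid) = 0.08538 x 0.02826 = 0.002413 mol; n(KOH) added = 0.2966 x 0.009970 = 0.002957 mol.
Base is in excess by 0.002957 - 0.002413 = 0.0005443 mol in a total volume of 0.03823 L.
[OH^-] = 0.0005443/0.03823 = 0.01424 M, so pOH = 1.85 and pH = 14.00 - 1.85 = 12.15.

12.15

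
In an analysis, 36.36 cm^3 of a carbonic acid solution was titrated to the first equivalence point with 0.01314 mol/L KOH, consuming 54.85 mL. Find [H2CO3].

n(KOH) = 0.01314 x 0.05485 = 0.0007207 mol.
At the first equivalence point, 1 mol OH^- react per mol H2CO3, so n(H2CO3) = 0.0007207 / 1 = 0.0007207 mol.
[H2CO3] = 0.0007207 / 0.03636 L = 0.0198 M.

0.0198 M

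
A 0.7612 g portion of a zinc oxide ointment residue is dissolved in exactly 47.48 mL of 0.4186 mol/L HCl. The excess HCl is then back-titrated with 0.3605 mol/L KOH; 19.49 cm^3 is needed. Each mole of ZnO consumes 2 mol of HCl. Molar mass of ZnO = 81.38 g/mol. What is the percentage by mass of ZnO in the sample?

Total n(HCl) added = 0.4186 x 0.04748 = 0.01988 mol.
n(KOH) used = 0.3605 x 0.01949 = 0.007026 mol, which equals the excess n(HCl).
So n(HCl) consumed by the sample = 0.01988 - 0.007026 = 0.01285 mol.
n(ZnO) = 0.01285 / 2 = 0.006424 mol.
mass ZnO = 0.006424 x 81.38 = 0.5228 g, so %ZnO = 0.5228/0.7612 x 100 = 68.7%.

68.7%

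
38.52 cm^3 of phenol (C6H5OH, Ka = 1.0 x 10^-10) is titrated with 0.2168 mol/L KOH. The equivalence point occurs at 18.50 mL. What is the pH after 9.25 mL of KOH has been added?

9.25 mL is exactly half the equivalence volume (18.50/2), i.e. the half-equivalence point.
There, n(HA) = n(A^-), so pH = pKa = -log(1.0 x 10^-10) = 10.00.

10.00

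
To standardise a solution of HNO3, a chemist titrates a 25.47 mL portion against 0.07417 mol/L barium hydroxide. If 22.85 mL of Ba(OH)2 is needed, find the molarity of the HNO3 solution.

n(Ba(OH)2) delivered = 0.07417 x 0.02285 = 0.001695 mol.
The reaction is 2 HNO3 + 1 Ba(OH)2, so n(HNO3) = 0.001695 x 2/1 = 0.003390 mol.
[HNO3] = 0.003390 mol / 0.02547 L = 0.133 M.

0.133 M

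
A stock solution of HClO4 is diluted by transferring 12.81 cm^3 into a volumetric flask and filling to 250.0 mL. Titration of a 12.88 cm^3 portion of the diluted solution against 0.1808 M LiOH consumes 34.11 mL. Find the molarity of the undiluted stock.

n(LiOH) = 0.1808 x 0.03411 = 0.006167 mol.
n(HClO4) in the aliquot = 0.006167 mol.
[diluted HClO4] = 0.006167 / 0.01288 = 0.4788 M.
Dilution factor = 250.0/12.81 = 19.52, so [stock] = 0.4788 x 19.52 = 9.34 M.

9.34 M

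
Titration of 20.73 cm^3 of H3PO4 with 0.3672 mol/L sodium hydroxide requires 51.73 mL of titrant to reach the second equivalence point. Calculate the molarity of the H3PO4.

0.458 M

n(NaOH) = 0.3672 x 0.05173 = 0.01900 mol.
At the second equivalence point, 2 mol OH^- react per mol H3PO4, so n(H3PO4) = 0.01900 / 2 = 0.009498 mol.
[H3PO4] = 0.009498 / 0.02073 L = 0.458 M.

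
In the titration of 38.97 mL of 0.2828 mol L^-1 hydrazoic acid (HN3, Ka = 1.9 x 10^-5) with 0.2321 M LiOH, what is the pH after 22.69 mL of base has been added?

Initial n(HN3) = 0.2828 x 0.03897 = 0.01102 mol.
n(LiOH) added = 0.2321 x 0.02269 = 0.005266 mol, converting that many moles of HN3 to N3-.
Remaining n(HN3) = 0.005754 mol; n(N3-) = 0.005266 mol.
By Henderson-Hasselbalch, pH = pKa + log([A^-]/[HA]) = 4.72 + log(0.005266/0.005754) = 4.72 + (-0.04) = 4.68.

4.68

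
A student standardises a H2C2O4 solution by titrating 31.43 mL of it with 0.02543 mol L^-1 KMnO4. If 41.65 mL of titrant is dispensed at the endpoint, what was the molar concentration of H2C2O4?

0.0842 M

n(KMnO4) = 0.02543 x 0.04165 = 0.001059 mol.
From the balanced equation, 2 mol KMnO4 reacts with 5 mol H2C2O4, so n(H2C2O4) = 0.001059 x 5/2 = 0.002648 mol.
[H2C2O4] = 0.002648 / 0.03143 L = 0.0842 M.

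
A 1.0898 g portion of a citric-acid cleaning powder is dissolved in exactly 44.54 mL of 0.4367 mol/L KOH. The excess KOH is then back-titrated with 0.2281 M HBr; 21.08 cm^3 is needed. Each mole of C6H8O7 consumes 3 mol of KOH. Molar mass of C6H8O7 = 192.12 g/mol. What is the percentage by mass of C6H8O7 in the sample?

86.0%

Total n(KOH) added = 0.4367 x 0.04454 = 0.01945 mol.
n(HBr) used = 0.2281 x 0.02108 = 0.004808 mol, which equals the excess n(KOH).
So n(KOH) consumed by the sample = 0.01945 - 0.004808 = 0.01464 mol.
n(C6H8O7) = 0.01464 / 3 = 0.004881 mol.
mass C6H8O7 = 0.004881 x 192.12 = 0.9377 g, so %C6H8O7 = 0.9377/1.0898 x 100 = 86.0%.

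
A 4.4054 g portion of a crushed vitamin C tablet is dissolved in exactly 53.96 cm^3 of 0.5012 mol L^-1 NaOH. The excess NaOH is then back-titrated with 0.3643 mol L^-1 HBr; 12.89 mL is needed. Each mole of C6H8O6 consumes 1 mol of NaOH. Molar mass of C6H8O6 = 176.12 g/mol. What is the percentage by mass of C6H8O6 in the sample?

Total n(NaOH) added = 0.5012 x 0.05396 = 0.02704 mol.
n(HBr) used = 0.3643 x 0.01289 = 0.004696 mol, which equals the excess n(NaOH).
So n(NaOH) consumed by the sample = 0.02704 - 0.004696 = 0.02235 mol.
n(C6H8O6) = 0.02235 / 1 = 0.02235 mol.
mass C6H8O6 = 0.02235 x 176.12 = 3.936 g, so %C6H8O6 = 3.936/4.4054 x 100 = 89.3%.

89.3%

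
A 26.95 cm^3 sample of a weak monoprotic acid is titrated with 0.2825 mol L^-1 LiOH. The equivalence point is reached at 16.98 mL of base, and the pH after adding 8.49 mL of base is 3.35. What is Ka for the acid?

8.49 mL is half of the equivalence volume, so this is the half-equivalence point where [HA] = [A^-].
At half-equivalence pH = pKa, so pKa = 3.35.
Ka = 10^(-3.35) = 4.5 x 10^-4.

4.5 x 10^-4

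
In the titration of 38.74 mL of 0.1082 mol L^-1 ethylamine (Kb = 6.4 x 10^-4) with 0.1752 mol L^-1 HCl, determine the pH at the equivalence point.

n(C2H5NH2) = 0.1082 x 0.03874 = 0.004192 mol; V(HCl) at equivalence = 0.004192/0.1752 = 0.02393 L.
At equivalence the base is fully converted to C2H5NH3+; total volume = 0.06267 L, so [C2H5NH3+] = 0.004192/0.06267 = 0.06689 M.
Ka(C2H5NH3+) = Kw/Kb = 1.0e-14 / 6.4 x 10^-4 = 1.56e-11.
[H^+] = sqrt(Ka x [C2H5NH3+]) = sqrt(1.56e-11 x 0.06689) = 1.02e-6 M.
pH = -log(1.02e-6) = 5.99.

5.99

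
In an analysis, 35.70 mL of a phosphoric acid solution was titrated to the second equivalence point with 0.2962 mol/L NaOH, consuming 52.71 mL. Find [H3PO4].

0.219 M

n(NaOH) = 0.2962 x 0.05271 = 0.01561 mol.
At the second equivalence point, 2 mol OH^- react per mol H3PO4, so n(H3PO4) = 0.01561 / 2 = 0.007806 mol.
[H3PO4] = 0.007806 / 0.03570 L = 0.219 M.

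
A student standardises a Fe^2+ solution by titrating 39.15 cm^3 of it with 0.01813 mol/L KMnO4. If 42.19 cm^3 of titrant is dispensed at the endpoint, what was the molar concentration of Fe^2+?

0.0977 M

n(KMnO4) = 0.01813 x 0.04219 = 0.0007649 mol.
From the balanced equation, 1 mol KMnO4 reacts with 5 mol Fe^2+, so n(Fe^2+) = 0.0007649 x 5/1 = 0.003825 mol.
[Fe^2+] = 0.003825 / 0.03915 L = 0.0977 M.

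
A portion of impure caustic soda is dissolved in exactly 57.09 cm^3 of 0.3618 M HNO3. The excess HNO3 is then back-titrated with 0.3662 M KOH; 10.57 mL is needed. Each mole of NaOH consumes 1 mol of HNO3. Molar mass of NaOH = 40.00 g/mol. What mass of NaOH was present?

0.671 g

Total n(HNO3) added = 0.3618 x 0.05709 = 0.02066 mol.
n(KOH) used = 0.3662 x 0.01057 = 0.003871 mol, which equals the excess n(HNO3).
So n(HNO3) consumed by the sample = 0.02066 - 0.003871 = 0.01678 mol.
n(NaOH) = 0.01678 / 1 = 0.01678 mol.
mass = 0.01678 mol x 40.00 g/mol = 0.671 g.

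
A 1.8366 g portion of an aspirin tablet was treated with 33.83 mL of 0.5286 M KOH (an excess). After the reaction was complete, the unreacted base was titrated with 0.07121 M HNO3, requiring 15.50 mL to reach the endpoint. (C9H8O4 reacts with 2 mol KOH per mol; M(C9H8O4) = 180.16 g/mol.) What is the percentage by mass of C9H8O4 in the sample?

82.3%

Total n(KOH) added = 0.5286 x 0.03383 = 0.01788 mol.
n(HNO3) used = 0.07121 x 0.01550 = 0.001104 mol, which equals the excess n(KOH).
So n(KOH) consumed by the sample = 0.01788 - 0.001104 = 0.01678 mol.
n(C9H8O4) = 0.01678 / 2 = 0.008389 mol.
mass C9H8O4 = 0.008389 x 180.16 = 1.511 g, so %C9H8O4 = 1.511/1.8366 x 100 = 82.3%.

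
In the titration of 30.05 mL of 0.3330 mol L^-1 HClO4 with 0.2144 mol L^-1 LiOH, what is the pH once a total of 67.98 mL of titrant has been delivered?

n(acid) = 0.3330 x 0.03005 = 0.01001 mol; n(LiOH) added = 0.2144 x 0.06798 = 0.01457 mol.
Base is in excess by 0.01457 - 0.01001 = 0.004568 mol in a total volume of 0.09803 L.
[OH^-] = 0.004568/0.09803 = 0.04660 M, so pOH = 1.33 and pH = 14.00 - 1.33 = 12.67.

12.67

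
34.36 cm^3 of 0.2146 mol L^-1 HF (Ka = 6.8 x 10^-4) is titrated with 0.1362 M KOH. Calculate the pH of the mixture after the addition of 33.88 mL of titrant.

3.39

Initial n(HF) = 0.2146 x 0.03436 = 0.007374 mol.
n(KOH) added = 0.1362 x 0.03388 = 0.004614 mol, converting that many moles of HF to F-.
Remaining n(HF) = 0.002759 mol; n(F-) = 0.004614 mol.
By Henderson-Hasselbalch, pH = pKa + log([A^-]/[HA]) = 3.17 + log(0.004614/0.002759) = 3.17 + (+0.22) = 3.39.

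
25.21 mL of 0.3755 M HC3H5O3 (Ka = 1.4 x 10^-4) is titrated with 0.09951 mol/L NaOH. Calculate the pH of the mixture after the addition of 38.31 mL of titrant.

Initial n(HC3H5O3) = 0.3755 x 0.02521 = 0.009466 mol.
n(NaOH) added = 0.09951 x 0.03831 = 0.003812 mol, converting that many moles of HC3H5O3 to C3H5O3-.
Remaining n(HC3H5O3) = 0.005654 mol; n(C3H5O3-) = 0.003812 mol.
By Henderson-Hasselbalch, pH = pKa + log([A^-]/[HA]) = 3.85 + log(0.003812/0.005654) = 3.85 + (-0.17) = 3.68.

3.68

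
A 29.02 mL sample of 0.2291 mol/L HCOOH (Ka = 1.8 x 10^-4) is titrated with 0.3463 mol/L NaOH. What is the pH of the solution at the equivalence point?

8.44

n(HCOOH) = 0.2291 x 0.02902 = 0.006648 mol; V(NaOH) at equivalence = 0.006648/0.3463 = 0.01920 L.
At equivalence all the acid is converted to HCOO-; total volume = 0.02902 + 0.01920 = 0.04822 L, so [HCOO-] = 0.006648/0.04822 = 0.1379 M.
Kb = Kw/Ka = 1.0e-14 / 1.8 x 10^-4 = 5.56e-11.
[OH^-] = sqrt(Kb x [HCOO-]) = sqrt(5.56e-11 x 0.1379) = 2.77e-6 M.
pOH = 5.56, so pH = 14.00 - 5.56 = 8.44.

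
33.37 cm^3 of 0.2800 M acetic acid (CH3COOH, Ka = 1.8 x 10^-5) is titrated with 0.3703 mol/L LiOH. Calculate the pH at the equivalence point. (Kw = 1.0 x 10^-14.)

8.97

n(CH3COOH) = 0.2800 x 0.03337 = 0.009344 mol; V(LiOH) at equivalence = 0.009344/0.3703 = 0.02523 L.
At equivalence all the acid is converted to CH3COO-; total volume = 0.03337 + 0.02523 = 0.05860 L, so [CH3COO-] = 0.009344/0.05860 = 0.1594 M.
Kb = Kw/Ka = 1.0e-14 / 1.8 x 10^-5 = 5.56e-10.
[OH^-] = sqrt(Kb x [CH3COO-]) = sqrt(5.56e-10 x 0.1594) = 9.41e-6 M.
pOH = 5.03, so pH = 14.00 - 5.03 = 8.97.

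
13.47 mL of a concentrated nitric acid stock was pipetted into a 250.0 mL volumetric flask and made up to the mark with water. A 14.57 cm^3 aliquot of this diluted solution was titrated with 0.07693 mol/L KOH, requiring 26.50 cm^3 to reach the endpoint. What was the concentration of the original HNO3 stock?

n(KOH) = 0.07693 x 0.02650 = 0.002039 mol.
n(HNO3) in the aliquot = 0.002039 mol.
[diluted HNO3] = 0.002039 / 0.01457 = 0.1399 M.
Dilution factor = 250.0/13.47 = 18.56, so [stock] = 0.1399 x 18.56 = 2.60 M.

2.60 M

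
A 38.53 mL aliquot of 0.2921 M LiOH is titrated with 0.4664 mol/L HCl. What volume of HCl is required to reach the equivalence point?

24.1 mL

n(LiOH) = 0.2921 mol/L x 0.03853 L = 0.01125 mol.
At equivalence n(HCl) = n(LiOH) = 0.01125 mol.
V(HCl) = 0.01125 / 0.4664 = 0.02413 L = 24.1 mL.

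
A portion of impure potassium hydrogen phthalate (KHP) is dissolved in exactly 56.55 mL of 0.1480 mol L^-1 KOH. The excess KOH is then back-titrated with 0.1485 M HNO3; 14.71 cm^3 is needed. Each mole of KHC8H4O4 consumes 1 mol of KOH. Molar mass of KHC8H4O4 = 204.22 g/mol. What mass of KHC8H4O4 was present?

Total n(KOH) added = 0.1480 x 0.05655 = 0.008369 mol.
n(HNO3) used = 0.1485 x 0.01471 = 0.002184 mol, which equals the excess n(KOH).
So n(KOH) consumed by the sample = 0.008369 - 0.002184 = 0.006185 mol.
n(KHC8H4O4) = 0.006185 / 1 = 0.006185 mol.
mass = 0.006185 mol x 204.22 g/mol = 1.26 g.

1.26 g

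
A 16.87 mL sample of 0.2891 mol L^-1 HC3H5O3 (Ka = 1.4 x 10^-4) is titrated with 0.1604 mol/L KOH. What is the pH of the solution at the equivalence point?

8.43

n(HC3H5O3) = 0.2891 x 0.01687 = 0.004877 mol; V(KOH) at equivalence = 0.004877/0.1604 = 0.03041 L.
At equivalence all the acid is converted to C3H5O3-; total volume = 0.01687 + 0.03041 = 0.04728 L, so [C3H5O3-] = 0.004877/0.04728 = 0.1032 M.
Kb = Kw/Ka = 1.0e-14 / 1.4 x 10^-4 = 7.14e-11.
[OH^-] = sqrt(Kb x [C3H5O3-]) = sqrt(7.14e-11 x 0.1032) = 2.71e-6 M.
pOH = 5.57, so pH = 14.00 - 5.57 = 8.43.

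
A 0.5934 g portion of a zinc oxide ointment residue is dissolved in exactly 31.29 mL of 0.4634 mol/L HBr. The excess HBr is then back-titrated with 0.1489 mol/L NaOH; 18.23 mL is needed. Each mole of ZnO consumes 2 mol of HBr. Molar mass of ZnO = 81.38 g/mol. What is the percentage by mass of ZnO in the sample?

80.8%

Total n(HBr) added = 0.4634 x 0.03129 = 0.01450 mol.
n(NaOH) used = 0.1489 x 0.01823 = 0.002714 mol, which equals the excess n(HBr).
So n(HBr) consumed by the sample = 0.01450 - 0.002714 = 0.01179 mol.
n(ZnO) = 0.01179 / 2 = 0.005893 mol.
mass ZnO = 0.005893 x 81.38 = 0.4795 g, so %ZnO = 0.4795/0.5934 x 100 = 80.8%.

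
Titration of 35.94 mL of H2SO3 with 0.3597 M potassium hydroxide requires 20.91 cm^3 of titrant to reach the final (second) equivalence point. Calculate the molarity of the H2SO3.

0.105 M

n(KOH) = 0.3597 x 0.02091 = 0.007521 mol.
At the final (second) equivalence point, 2 mol OH^- react per mol H2SO3, so n(H2SO3) = 0.007521 / 2 = 0.003761 mol.
[H2SO3] = 0.003761 / 0.03594 L = 0.105 M.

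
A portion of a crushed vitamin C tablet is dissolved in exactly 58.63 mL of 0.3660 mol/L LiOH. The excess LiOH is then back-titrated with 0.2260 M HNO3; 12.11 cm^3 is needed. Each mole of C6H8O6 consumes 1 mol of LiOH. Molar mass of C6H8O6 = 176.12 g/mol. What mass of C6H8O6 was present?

3.30 g

Total n(LiOH) added = 0.3660 x 0.05863 = 0.02146 mol.
n(HNO3) used = 0.2260 x 0.01211 = 0.002737 mol, which equals the excess n(LiOH).
So n(LiOH) consumed by the sample = 0.02146 - 0.002737 = 0.01872 mol.
n(C6H8O6) = 0.01872 / 1 = 0.01872 mol.
mass = 0.01872 mol x 176.12 g/mol = 3.30 g.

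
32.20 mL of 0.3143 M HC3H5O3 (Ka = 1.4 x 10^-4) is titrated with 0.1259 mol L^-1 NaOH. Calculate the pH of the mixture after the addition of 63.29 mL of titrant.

Initial n(HC3H5O3) = 0.3143 x 0.03220 = 0.01012 mol.
n(NaOH) added = 0.1259 x 0.06329 = 0.007968 mol, converting that many moles of HC3H5O3 to C3H5O3-.
Remaining n(HC3H5O3) = 0.002152 mol; n(C3H5O3-) = 0.007968 mol.
By Henderson-Hasselbalch, pH = pKa + log([A^-]/[HA]) = 3.85 + log(0.007968/0.002152) = 3.85 + (+0.57) = 4.42.

4.42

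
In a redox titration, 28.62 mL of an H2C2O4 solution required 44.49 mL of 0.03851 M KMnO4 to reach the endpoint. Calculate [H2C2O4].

n(KMnO4) = 0.03851 x 0.04449 = 0.001713 mol.
From the balanced equation, 2 mol KMnO4 reacts with 5 mol H2C2O4, so n(H2C2O4) = 0.001713 x 5/2 = 0.004283 mol.
[H2C2O4] = 0.004283 / 0.02862 L = 0.150 M.

0.150 M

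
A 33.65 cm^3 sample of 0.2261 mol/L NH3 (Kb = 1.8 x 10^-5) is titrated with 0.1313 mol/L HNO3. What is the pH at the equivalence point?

n(NH3) = 0.2261 x 0.03365 = 0.007608 mol; V(HNO3) at equivalence = 0.007608/0.1313 = 0.05795 L.
At equivalence the base is fully converted to NH4+; total volume = 0.09160 L, so [NH4+] = 0.007608/0.09160 = 0.08306 M.
Ka(NH4+) = Kw/Kb = 1.0e-14 / 1.8 x 10^-5 = 5.56e-10.
[H^+] = sqrt(Ka x [NH4+]) = sqrt(5.56e-10 x 0.08306) = 6.79e-6 M.
pH = -log(6.79e-6) = 5.17.

5.17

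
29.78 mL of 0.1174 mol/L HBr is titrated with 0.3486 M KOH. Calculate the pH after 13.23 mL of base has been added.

12.41

n(acid) = 0.1174 x 0.02978 = 0.003496 mol; n(KOH) added = 0.3486 x 0.01323 = 0.004612 mol.
Base is in excess by 0.004612 - 0.003496 = 0.001116 mol in a total volume of 0.04301 L.
[OH^-] = 0.001116/0.04301 = 0.02594 M, so pOH = 1.59 and pH = 14.00 - 1.59 = 12.41.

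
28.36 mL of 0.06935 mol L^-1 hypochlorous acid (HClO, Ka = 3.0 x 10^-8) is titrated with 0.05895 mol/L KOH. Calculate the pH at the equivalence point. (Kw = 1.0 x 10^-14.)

n(HClO) = 0.06935 x 0.02836 = 0.001967 mol; V(KOH) at equivalence = 0.001967/0.05895 = 0.03336 L.
At equivalence all the acid is converted to ClO-; total volume = 0.02836 + 0.03336 = 0.06172 L, so [ClO-] = 0.001967/0.06172 = 0.03186 M.
Kb = Kw/Ka = 1.0e-14 / 3.0 x 10^-8 = 3.33e-7.
[OH^-] = sqrt(Kb x [ClO-]) = sqrt(3.33e-7 x 0.03186) = 0.000103 M.
pOH = 3.99, so pH = 14.00 - 3.99 = 10.01.

10.01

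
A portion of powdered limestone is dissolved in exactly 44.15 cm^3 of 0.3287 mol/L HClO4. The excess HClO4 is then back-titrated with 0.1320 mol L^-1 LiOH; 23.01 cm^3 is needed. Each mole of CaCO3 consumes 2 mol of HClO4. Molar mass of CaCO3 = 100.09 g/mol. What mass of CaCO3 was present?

Total n(HClO4) added = 0.3287 x 0.04415 = 0.01451 mol.
n(LiOH) used = 0.1320 x 0.02301 = 0.003037 mol, which equals the excess n(HClO4).
So n(HClO4) consumed by the sample = 0.01451 - 0.003037 = 0.01147 mol.
n(CaCO3) = 0.01147 / 2 = 0.005737 mol.
mass = 0.005737 mol x 100.09 g/mol = 0.574 g.

0.574 g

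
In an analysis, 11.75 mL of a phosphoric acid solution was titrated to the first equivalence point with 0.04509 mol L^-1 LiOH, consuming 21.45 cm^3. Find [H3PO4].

0.0823 M

n(LiOH) = 0.04509 x 0.02145 = 0.0009672 mol.
At the first equivalence point, 1 mol OH^- react per mol H3PO4, so n(H3PO4) = 0.0009672 / 1 = 0.0009672 mol.
[H3PO4] = 0.0009672 / 0.01175 L = 0.0823 M.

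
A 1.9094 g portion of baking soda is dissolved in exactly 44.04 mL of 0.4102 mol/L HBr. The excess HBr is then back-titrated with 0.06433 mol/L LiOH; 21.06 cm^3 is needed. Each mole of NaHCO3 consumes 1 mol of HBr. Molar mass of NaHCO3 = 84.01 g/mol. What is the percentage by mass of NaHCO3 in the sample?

73.5%

Total n(HBr) added = 0.4102 x 0.04404 = 0.01807 mol.
n(LiOH) used = 0.06433 x 0.02106 = 0.001355 mol, which equals the excess n(HBr).
So n(HBr) consumed by the sample = 0.01807 - 0.001355 = 0.01671 mol.
n(NaHCO3) = 0.01671 / 1 = 0.01671 mol.
mass NaHCO3 = 0.01671 x 84.01 = 1.404 g, so %NaHCO3 = 1.404/1.9094 x 100 = 73.5%.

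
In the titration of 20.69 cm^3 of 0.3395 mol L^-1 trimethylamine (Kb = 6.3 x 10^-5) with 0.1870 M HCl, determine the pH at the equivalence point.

5.36

n((CH3)3N) = 0.3395 x 0.02069 = 0.007024 mol; V(HCl) at equivalence = 0.007024/0.1870 = 0.03756 L.
At equivalence the base is fully converted to (CH3)3NH+; total volume = 0.05825 L, so [(CH3)3NH+] = 0.007024/0.05825 = 0.1206 M.
Ka((CH3)3NH+) = Kw/Kb = 1.0e-14 / 6.3 x 10^-5 = 1.59e-10.
[H^+] = sqrt(Ka x [(CH3)3NH+]) = sqrt(1.59e-10 x 0.1206) = 4.37e-6 M.
pH = -log(4.37e-6) = 5.36.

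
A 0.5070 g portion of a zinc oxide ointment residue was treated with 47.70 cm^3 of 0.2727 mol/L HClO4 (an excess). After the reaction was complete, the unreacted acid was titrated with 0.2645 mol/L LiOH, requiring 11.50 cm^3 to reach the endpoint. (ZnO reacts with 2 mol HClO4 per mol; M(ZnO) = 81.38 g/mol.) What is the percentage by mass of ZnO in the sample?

80.0%

Total n(HClO4) added = 0.2727 x 0.04770 = 0.01301 mol.
n(LiOH) used = 0.2645 x 0.01150 = 0.003042 mol, which equals the excess n(HClO4).
So n(HClO4) consumed by the sample = 0.01301 - 0.003042 = 0.009966 mol.
n(ZnO) = 0.009966 / 2 = 0.004983 mol.
mass ZnO = 0.004983 x 81.38 = 0.4055 g, so %ZnO = 0.4055/0.5070 x 100 = 80.0%.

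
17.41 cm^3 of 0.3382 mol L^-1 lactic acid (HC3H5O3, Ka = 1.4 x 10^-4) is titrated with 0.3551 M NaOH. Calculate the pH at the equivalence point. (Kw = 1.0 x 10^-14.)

n(HC3H5O3) = 0.3382 x 0.01741 = 0.005888 mol; V(NaOH) at equivalence = 0.005888/0.3551 = 0.01658 L.
At equivalence all the acid is converted to C3H5O3-; total volume = 0.01741 + 0.01658 = 0.03399 L, so [C3H5O3-] = 0.005888/0.03399 = 0.1732 M.
Kb = Kw/Ka = 1.0e-14 / 1.4 x 10^-4 = 7.14e-11.
[OH^-] = sqrt(Kb x [C3H5O3-]) = sqrt(7.14e-11 x 0.1732) = 3.52e-6 M.
pOH = 5.45, so pH = 14.00 - 5.45 = 8.55.

8.55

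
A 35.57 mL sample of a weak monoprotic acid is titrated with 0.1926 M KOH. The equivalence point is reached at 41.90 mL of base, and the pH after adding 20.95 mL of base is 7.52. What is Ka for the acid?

3.0 x 10^-8

20.95 mL is half of the equivalence volume, so this is the half-equivalence point where [HA] = [A^-].
At half-equivalence pH = pKa, so pKa = 7.52.
Ka = 10^(-7.52) = 3.0 x 10^-8.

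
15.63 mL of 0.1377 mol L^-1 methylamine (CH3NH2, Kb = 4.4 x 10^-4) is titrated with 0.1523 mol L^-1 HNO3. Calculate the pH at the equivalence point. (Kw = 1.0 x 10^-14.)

n(CH3NH2) = 0.1377 x 0.01563 = 0.002152 mol; V(HNO3) at equivalence = 0.002152/0.1523 = 0.01413 L.
At equivalence the base is fully converted to CH3NH3+; total volume = 0.02976 L, so [CH3NH3+] = 0.002152/0.02976 = 0.07232 M.
Ka(CH3NH3+) = Kw/Kb = 1.0e-14 / 4.4 x 10^-4 = 2.27e-11.
[H^+] = sqrt(Ka x [CH3NH3+]) = sqrt(2.27e-11 x 0.07232) = 1.28e-6 M.
pH = -log(1.28e-6) = 5.89.

5.89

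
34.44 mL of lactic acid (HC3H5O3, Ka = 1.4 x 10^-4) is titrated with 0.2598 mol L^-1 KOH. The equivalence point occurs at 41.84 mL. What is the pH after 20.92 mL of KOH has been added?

20.92 mL is exactly half the equivalence volume (41.84/2), i.e. the half-equivalence point.
There, n(HA) = n(A^-), so pH = pKa = -log(1.4 x 10^-4) = 3.85.

3.85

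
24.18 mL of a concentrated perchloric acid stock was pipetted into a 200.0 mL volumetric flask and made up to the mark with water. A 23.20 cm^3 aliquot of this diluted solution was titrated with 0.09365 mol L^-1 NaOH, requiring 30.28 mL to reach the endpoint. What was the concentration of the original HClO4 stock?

1.01 M

n(NaOH) = 0.09365 x 0.03028 = 0.002836 mol.
n(HClO4) in the aliquot = 0.002836 mol.
[diluted HClO4] = 0.002836 / 0.02320 = 0.1222 M.
Dilution factor = 200.0/24.18 = 8.271, so [stock] = 0.1222 x 8.271 = 1.01 M.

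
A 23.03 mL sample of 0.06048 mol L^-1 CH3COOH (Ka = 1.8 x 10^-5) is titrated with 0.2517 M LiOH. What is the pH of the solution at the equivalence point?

8.72

n(CH3COOH) = 0.06048 x 0.02303 = 0.001393 mol; V(LiOH) at equivalence = 0.001393/0.2517 = 0.005534 L.
At equivalence all the acid is converted to CH3COO-; total volume = 0.02303 + 0.005534 = 0.02856 L, so [CH3COO-] = 0.001393/0.02856 = 0.04876 M.
Kb = Kw/Ka = 1.0e-14 / 1.8 x 10^-5 = 5.56e-10.
[OH^-] = sqrt(Kb x [CH3COO-]) = sqrt(5.56e-10 x 0.04876) = 5.20e-6 M.
pOH = 5.28, so pH = 14.00 - 5.28 = 8.72.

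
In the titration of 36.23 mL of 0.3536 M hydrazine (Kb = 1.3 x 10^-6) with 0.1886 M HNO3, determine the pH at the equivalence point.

4.51

n(N2H4) = 0.3536 x 0.03623 = 0.01281 mol; V(HNO3) at equivalence = 0.01281/0.1886 = 0.06793 L.
At equivalence the base is fully converted to N2H5+; total volume = 0.1042 L, so [N2H5+] = 0.01281/0.1042 = 0.1230 M.
Ka(N2H5+) = Kw/Kb = 1.0e-14 / 1.3 x 10^-6 = 7.69e-9.
[H^+] = sqrt(Ka x [N2H5+]) = sqrt(7.69e-9 x 0.1230) = 3.08e-5 M.
pH = -log(3.08e-5) = 4.51.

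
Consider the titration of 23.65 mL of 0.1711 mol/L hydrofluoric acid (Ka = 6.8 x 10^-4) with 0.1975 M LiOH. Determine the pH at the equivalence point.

8.06

n(HF) = 0.1711 x 0.02365 = 0.004047 mol; V(LiOH) at equivalence = 0.004047/0.1975 = 0.02049 L.
At equivalence all the acid is converted to F-; total volume = 0.02365 + 0.02049 = 0.04414 L, so [F-] = 0.004047/0.04414 = 0.09168 M.
Kb = Kw/Ka = 1.0e-14 / 6.8 x 10^-4 = 1.47e-11.
[OH^-] = sqrt(Kb x [F-]) = sqrt(1.47e-11 x 0.09168) = 1.16e-6 M.
pOH = 5.94, so pH = 14.00 - 5.94 = 8.06.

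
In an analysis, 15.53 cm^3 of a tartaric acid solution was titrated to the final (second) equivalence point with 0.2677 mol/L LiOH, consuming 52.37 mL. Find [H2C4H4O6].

n(LiOH) = 0.2677 x 0.05237 = 0.01402 mol.
At the final (second) equivalence point, 2 mol OH^- react per mol H2C4H4O6, so n(H2C4H4O6) = 0.01402 / 2 = 0.007010 mol.
[H2C4H4O6] = 0.007010 / 0.01553 L = 0.451 M.

0.451 M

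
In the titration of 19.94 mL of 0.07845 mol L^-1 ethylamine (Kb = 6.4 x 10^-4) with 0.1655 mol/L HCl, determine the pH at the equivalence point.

6.04

n(C2H5NH2) = 0.07845 x 0.01994 = 0.001564 mol; V(HCl) at equivalence = 0.001564/0.1655 = 0.009452 L.
At equivalence the base is fully converted to C2H5NH3+; total volume = 0.02939 L, so [C2H5NH3+] = 0.001564/0.02939 = 0.05322 M.
Ka(C2H5NH3+) = Kw/Kb = 1.0e-14 / 6.4 x 10^-4 = 1.56e-11.
[H^+] = sqrt(Ka x [C2H5NH3+]) = sqrt(1.56e-11 x 0.05322) = 9.12e-7 M.
pH = -log(9.12e-7) = 6.04.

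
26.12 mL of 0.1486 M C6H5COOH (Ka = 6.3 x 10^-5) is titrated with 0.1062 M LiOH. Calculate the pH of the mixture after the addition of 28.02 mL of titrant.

4.72

Initial n(C6H5COOH) = 0.1486 x 0.02612 = 0.003881 mol.
n(LiOH) added = 0.1062 x 0.02802 = 0.002976 mol, converting that many moles of C6H5COOH to C6H5COO-.
Remaining n(C6H5COOH) = 0.0009057 mol; n(C6H5COO-) = 0.002976 mol.
By Henderson-Hasselbalch, pH = pKa + log([A^-]/[HA]) = 4.20 + log(0.002976/0.0009057) = 4.20 + (+0.52) = 4.72.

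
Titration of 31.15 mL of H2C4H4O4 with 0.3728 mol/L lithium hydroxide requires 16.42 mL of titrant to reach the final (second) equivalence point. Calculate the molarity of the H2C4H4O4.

n(LiOH) = 0.3728 x 0.01642 = 0.006121 mol.
At the final (second) equivalence point, 2 mol OH^- react per mol H2C4H4O4, so n(H2C4H4O4) = 0.006121 / 2 = 0.003061 mol.
[H2C4H4O4] = 0.003061 / 0.03115 L = 0.0983 M.

0.0983 M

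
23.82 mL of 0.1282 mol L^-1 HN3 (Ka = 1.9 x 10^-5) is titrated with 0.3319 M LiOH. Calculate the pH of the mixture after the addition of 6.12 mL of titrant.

Initial n(HN3) = 0.1282 x 0.02382 = 0.003054 mol.
n(LiOH) added = 0.3319 x 0.006120 = 0.002031 mol, converting that many moles of HN3 to N3-.
Remaining n(HN3) = 0.001022 mol; n(N3-) = 0.002031 mol.
By Henderson-Hasselbalch, pH = pKa + log([A^-]/[HA]) = 4.72 + log(0.002031/0.001022) = 4.72 + (+0.30) = 5.02.

5.02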